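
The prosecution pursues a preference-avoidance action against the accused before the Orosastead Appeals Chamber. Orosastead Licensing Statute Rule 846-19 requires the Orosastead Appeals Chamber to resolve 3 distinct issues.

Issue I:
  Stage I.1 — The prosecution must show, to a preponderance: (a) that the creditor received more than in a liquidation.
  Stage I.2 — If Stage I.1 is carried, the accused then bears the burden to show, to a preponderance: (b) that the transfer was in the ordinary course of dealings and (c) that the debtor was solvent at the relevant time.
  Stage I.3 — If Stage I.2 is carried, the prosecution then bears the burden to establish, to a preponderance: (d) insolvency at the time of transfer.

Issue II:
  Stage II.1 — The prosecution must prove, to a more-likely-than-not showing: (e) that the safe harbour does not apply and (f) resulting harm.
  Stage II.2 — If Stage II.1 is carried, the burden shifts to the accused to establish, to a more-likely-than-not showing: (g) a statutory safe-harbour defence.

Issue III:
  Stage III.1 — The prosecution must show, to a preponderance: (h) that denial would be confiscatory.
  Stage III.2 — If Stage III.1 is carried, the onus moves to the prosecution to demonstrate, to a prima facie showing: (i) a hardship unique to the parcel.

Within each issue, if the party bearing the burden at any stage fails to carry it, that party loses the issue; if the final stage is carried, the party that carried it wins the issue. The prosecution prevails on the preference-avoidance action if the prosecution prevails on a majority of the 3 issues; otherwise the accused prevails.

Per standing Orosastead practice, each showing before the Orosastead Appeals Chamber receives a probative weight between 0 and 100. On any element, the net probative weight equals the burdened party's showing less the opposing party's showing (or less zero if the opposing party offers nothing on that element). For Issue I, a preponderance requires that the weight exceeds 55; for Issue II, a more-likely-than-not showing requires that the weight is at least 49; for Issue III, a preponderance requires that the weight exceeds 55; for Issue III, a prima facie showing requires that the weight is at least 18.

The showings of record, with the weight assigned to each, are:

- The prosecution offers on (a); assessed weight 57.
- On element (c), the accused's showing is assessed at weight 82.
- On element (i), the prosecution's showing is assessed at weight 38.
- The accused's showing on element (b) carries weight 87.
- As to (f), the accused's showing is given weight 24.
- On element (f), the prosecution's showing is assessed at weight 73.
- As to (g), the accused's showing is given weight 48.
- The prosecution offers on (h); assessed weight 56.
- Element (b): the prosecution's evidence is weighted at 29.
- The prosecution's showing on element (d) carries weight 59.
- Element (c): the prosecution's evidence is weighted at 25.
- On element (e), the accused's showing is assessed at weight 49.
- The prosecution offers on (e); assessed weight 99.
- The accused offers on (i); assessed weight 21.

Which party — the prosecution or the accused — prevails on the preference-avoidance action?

— Issue I —
Stage I.1 — burden on prosecution; standard: a preponderance (weight exceeds 55).
    (a): 57 > 55 [met]
  All elements met. The burden passes to the accused.
Stage I.2 — burden on accused; standard: a preponderance (weight exceeds 55).
    (b): 87 − 29 = 58 > 55 [met]
    (c): 82 − 25 = 57 > 55 [met]
  Stage I.2 is satisfied; the onus moves to the prosecution.
Stage I.3 — burden on prosecution; standard: a preponderance (weight exceeds 55).
    (d): 59 > 55 [met]
  All elements met at the final stage.
Every stage carried; the prosecution prevails on this issue.
— Issue II —
Stage II.1 (prosecution, a more-likely-than-not showing, weight is at least 49): (e) net 99−49=50 ≥ 49 — meets; (f) net 73−24=49 ≥ 49 — meets.
  Stage II.1 carried; the burden shifts to the accused.
Stage II.2 (accused, a more-likely-than-not showing, weight is at least 49): (g) 48 < 49 — fails.
  Not every element is met, so the accused fails to carry Stage II.2.
The prosecution prevails on this issue.
— Issue III —
Stage III.1 (prosecution, a preponderance, weight exceeds 55): (h) 56 > 55 — meets.
  Stage III.1 is satisfied; the prosecution continues to bear the burden.
Stage III.2 (prosecution, a prima facie showing, weight is at least 18): (i) net 38−21=17 < 18 — fails.
  The prosecution does not carry Stage III.2.
The accused prevails on this issue.
Per-issue: Issue I → prosecution; Issue II → prosecution; Issue III → accused. The prosecution must prevail on a majority of issues; overall, the prosecution prevails.

prosecution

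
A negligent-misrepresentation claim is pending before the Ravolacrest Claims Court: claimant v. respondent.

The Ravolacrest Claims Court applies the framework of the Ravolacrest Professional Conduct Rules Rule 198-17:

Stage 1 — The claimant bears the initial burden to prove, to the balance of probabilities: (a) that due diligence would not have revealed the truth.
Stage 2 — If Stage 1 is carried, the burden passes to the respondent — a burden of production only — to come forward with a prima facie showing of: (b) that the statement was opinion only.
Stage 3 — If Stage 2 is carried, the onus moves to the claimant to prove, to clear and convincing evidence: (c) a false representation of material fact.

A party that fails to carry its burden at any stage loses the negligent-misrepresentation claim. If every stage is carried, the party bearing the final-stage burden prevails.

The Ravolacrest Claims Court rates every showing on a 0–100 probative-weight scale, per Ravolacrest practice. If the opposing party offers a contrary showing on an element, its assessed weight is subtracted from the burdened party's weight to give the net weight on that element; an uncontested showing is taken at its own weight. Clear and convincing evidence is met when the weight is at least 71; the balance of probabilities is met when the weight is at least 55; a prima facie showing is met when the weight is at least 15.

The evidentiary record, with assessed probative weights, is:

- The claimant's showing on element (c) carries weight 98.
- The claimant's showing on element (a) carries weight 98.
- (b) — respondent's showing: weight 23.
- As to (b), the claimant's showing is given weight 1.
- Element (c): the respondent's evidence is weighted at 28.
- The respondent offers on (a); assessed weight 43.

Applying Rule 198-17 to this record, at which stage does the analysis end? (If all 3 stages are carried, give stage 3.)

stage 3

At Stage 1 the claimant must meet the balance of probabilities (weight is at least 55): on (a) the weight is 98 less the opposing 43 gives net 55, which does reach 55, so (a) meets the standard.
  Stage 1 is satisfied; the onus moves to the respondent.
At Stage 2 the respondent must meet a prima facie showing (weight is at least 15): on (b) the weight is 23 less the opposing 1 gives net 22, which does reach 15, so (b) meets the standard.
  Stage 2 carried; the burden shifts to the claimant.
At Stage 3 the claimant must meet clear and convincing evidence (weight is at least 71): on (c) the weight is 98 less the opposing 28 gives net 70, which does not reach 71, so (c) does not meet the standard.
  The claimant does not carry Stage 3.
The analysis ends at Stage 3; the respondent prevails.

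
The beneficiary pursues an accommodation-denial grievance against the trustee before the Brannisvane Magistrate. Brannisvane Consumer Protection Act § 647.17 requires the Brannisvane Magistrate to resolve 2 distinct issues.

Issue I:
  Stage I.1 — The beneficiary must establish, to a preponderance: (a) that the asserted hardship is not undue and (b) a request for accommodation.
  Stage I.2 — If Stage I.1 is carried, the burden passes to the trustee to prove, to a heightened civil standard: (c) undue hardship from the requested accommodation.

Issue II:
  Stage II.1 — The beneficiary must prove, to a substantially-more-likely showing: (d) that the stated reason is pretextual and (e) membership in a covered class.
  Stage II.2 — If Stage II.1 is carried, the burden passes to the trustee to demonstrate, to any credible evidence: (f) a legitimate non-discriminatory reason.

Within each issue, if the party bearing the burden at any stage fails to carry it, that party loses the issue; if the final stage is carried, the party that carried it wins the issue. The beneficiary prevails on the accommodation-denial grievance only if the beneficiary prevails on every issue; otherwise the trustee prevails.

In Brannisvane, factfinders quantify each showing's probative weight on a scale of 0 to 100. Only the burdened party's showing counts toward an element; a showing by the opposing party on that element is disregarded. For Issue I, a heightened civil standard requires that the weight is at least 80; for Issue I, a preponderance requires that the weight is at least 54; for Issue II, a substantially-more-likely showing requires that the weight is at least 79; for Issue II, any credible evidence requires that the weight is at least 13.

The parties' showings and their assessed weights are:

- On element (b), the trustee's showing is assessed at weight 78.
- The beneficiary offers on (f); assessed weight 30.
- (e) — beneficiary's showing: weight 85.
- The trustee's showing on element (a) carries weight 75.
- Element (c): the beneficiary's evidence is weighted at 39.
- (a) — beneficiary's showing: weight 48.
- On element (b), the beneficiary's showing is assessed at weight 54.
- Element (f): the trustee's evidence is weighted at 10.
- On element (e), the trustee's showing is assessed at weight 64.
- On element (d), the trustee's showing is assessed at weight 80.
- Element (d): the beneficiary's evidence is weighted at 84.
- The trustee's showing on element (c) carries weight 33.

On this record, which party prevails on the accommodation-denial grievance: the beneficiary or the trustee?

trustee

— Issue I —
At Stage I.1 the beneficiary must meet a preponderance (weight is at least 54): on (a) the weight is 48 (the trustee's 75 is given no effect), < 54, so (a) does not meet the standard; on (b) the weight is 54 (the trustee's 78 is given no effect), ≥ 54, so (b) meets the standard.
  Stage I.1 not carried; the beneficiary fails its burden.
The analysis ends at Stage I.1; the trustee prevails on this issue.
— Issue II —
Stage II.1 (beneficiary, a substantially-more-likely showing, weight is at least 79): (d) 84 (trustee's 80 disregarded) ≥ 79 — meets; (e) 85 (trustee's 64 disregarded) ≥ 79 — meets.
  Stage II.1 carried; the burden shifts to the trustee.
Stage II.2 (trustee, any credible evidence, weight is at least 13): (f) 10 (beneficiary's 30 disregarded) < 13 — fails.
  Stage II.2 not carried; the trustee fails its burden.
The beneficiary prevails on this issue.
Per-issue: Issue I → trustee; Issue II → beneficiary. The beneficiary must prevail on every issue; overall, the trustee prevails.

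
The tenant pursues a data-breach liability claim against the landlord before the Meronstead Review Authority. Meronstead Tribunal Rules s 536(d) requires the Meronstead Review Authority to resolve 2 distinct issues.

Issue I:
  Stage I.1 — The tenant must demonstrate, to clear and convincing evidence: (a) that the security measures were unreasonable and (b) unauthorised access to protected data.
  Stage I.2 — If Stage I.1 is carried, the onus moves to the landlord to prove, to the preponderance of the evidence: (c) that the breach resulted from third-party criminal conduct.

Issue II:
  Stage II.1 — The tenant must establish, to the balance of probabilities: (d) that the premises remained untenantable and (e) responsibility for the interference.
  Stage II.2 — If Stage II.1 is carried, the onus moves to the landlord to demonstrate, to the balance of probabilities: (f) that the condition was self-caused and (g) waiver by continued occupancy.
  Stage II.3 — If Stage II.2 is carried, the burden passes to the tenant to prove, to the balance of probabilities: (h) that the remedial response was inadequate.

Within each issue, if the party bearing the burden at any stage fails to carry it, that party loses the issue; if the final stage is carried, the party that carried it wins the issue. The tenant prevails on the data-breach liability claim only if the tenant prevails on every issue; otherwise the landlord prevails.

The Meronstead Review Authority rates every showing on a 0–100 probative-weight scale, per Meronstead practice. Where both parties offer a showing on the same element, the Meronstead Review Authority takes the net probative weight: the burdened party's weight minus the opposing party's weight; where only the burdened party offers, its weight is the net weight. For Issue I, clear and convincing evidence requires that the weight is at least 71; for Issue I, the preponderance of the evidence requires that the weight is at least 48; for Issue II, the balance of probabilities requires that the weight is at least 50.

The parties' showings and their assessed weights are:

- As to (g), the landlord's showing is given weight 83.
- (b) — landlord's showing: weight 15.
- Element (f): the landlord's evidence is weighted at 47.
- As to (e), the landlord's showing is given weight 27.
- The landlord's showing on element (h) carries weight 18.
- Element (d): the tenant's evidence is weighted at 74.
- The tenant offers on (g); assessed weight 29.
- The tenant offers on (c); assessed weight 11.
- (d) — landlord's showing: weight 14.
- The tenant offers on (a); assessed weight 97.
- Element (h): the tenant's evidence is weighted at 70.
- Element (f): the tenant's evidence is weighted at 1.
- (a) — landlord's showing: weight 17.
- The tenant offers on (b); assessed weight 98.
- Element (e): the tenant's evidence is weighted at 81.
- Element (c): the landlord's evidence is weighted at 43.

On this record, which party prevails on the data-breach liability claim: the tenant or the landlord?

— Issue I —
At Stage I.1 the tenant must meet clear and convincing evidence (weight is at least 71): on (a) the weight is 97 less the opposing 17 gives net 80, ≥ 71, so (a) meets the standard; on (b) the weight is 98 less the opposing 15 gives net 83, ≥ 71, so (b) meets the standard.
  Stage I.1 carried; the burden shifts to the landlord.
At Stage I.2 the landlord must meet the preponderance of the evidence (weight is at least 48): on (c) the weight is 43 less the opposing 11 gives net 32, < 48, so (c) does not meet the standard.
  Stage I.2 not carried; the landlord fails its burden.
So the tenant prevails on this issue.
— Issue II —
Stage II.1 — burden on tenant; standard: the balance of probabilities (weight is at least 50).
    (d): 74 − 14 = 60 ≥ 50 [met]
    (e): 81 − 27 = 54 ≥ 50 [met]
  All elements met. The burden passes to the landlord.
Stage II.2 — burden on landlord; standard: the balance of probabilities (weight is at least 50).
    (f): 47 − 1 = 46 < 50 [not met]
    (g): 83 − 29 = 54 ≥ 50 [met]
  Not every element is met, so the landlord fails to carry Stage II.2.
The tenant prevails on this issue.
Per-issue: Issue I → tenant; Issue II → tenant. The tenant must prevail on every issue; overall, the tenant prevails.

tenant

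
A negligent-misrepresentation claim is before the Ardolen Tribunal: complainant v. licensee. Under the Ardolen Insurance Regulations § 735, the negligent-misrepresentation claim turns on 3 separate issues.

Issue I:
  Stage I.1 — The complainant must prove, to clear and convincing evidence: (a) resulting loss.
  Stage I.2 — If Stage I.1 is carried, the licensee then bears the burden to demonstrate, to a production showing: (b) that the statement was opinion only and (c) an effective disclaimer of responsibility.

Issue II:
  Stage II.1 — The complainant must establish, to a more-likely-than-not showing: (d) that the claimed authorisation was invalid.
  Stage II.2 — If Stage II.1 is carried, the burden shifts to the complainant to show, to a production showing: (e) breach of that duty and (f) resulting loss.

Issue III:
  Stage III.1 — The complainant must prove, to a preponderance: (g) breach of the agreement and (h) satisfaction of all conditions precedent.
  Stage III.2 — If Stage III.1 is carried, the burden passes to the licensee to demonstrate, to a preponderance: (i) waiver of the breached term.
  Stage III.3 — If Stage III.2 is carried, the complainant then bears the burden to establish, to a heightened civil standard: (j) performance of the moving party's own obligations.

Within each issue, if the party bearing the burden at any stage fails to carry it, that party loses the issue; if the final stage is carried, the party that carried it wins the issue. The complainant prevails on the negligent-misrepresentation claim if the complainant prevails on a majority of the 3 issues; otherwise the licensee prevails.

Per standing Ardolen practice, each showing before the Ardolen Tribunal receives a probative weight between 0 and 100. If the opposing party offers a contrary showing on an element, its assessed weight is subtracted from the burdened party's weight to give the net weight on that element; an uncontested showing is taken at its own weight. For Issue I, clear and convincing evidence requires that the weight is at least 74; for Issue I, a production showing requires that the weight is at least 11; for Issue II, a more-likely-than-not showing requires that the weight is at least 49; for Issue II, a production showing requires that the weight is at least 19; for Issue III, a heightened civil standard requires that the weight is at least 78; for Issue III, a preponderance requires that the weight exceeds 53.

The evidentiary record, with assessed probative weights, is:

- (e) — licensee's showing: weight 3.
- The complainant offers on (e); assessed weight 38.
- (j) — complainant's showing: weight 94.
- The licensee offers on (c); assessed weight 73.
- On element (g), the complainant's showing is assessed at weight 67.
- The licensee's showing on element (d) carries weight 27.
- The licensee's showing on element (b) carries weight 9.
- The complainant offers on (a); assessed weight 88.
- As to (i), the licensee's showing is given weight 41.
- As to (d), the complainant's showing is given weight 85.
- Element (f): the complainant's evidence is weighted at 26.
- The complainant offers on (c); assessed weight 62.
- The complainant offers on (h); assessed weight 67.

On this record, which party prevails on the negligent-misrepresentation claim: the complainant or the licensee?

— Issue I —
Stage I.1 — burden on complainant; standard: clear and convincing evidence (weight is at least 74).
    (a): 88 ≥ 74 [met]
  All elements met. The burden passes to the licensee.
Stage I.2 — burden on licensee; standard: a production showing (weight is at least 11).
    (b): 9 < 11 [not met]
    (c): 73 − 62 = 11 ≥ 11 [met]
  Not every element is met, so the licensee fails to carry Stage I.2.
The complainant prevails on this issue.
— Issue II —
At Stage II.1 the complainant must meet a more-likely-than-not showing (weight is at least 49): on (d) the weight is 85 less the opposing 27 gives net 58, which does reach 49, so (d) meets the standard.
  Stage II.1 carried; the burden remains with the complainant.
At Stage II.2 the complainant must meet a production showing (weight is at least 19): on (e) the weight is 38 less the opposing 3 gives net 35, which does reach 19, so (e) meets the standard; on (f) the weight is 26, ≥ 19, so (f) meets the standard.
  All elements met at the final stage.
All stages carried — the complainant prevails on this issue.
— Issue III —
Stage III.1 — burden on complainant; standard: a preponderance (weight exceeds 53).
    (g): 67 > 53 [met]
    (h): 67 > 53 [met]
  Stage III.1 is satisfied; the onus moves to the licensee.
Stage III.2 — burden on licensee; standard: a preponderance (weight exceeds 53).
    (i): 41 ≤ 53 [not met]
  Stage III.2 not carried; the licensee fails its burden.
The analysis ends at Stage III.2; the complainant prevails on this issue.
Per-issue: Issue I → complainant; Issue II → complainant; Issue III → complainant. The complainant must prevail on a majority of issues; overall, the complainant prevails.

complainant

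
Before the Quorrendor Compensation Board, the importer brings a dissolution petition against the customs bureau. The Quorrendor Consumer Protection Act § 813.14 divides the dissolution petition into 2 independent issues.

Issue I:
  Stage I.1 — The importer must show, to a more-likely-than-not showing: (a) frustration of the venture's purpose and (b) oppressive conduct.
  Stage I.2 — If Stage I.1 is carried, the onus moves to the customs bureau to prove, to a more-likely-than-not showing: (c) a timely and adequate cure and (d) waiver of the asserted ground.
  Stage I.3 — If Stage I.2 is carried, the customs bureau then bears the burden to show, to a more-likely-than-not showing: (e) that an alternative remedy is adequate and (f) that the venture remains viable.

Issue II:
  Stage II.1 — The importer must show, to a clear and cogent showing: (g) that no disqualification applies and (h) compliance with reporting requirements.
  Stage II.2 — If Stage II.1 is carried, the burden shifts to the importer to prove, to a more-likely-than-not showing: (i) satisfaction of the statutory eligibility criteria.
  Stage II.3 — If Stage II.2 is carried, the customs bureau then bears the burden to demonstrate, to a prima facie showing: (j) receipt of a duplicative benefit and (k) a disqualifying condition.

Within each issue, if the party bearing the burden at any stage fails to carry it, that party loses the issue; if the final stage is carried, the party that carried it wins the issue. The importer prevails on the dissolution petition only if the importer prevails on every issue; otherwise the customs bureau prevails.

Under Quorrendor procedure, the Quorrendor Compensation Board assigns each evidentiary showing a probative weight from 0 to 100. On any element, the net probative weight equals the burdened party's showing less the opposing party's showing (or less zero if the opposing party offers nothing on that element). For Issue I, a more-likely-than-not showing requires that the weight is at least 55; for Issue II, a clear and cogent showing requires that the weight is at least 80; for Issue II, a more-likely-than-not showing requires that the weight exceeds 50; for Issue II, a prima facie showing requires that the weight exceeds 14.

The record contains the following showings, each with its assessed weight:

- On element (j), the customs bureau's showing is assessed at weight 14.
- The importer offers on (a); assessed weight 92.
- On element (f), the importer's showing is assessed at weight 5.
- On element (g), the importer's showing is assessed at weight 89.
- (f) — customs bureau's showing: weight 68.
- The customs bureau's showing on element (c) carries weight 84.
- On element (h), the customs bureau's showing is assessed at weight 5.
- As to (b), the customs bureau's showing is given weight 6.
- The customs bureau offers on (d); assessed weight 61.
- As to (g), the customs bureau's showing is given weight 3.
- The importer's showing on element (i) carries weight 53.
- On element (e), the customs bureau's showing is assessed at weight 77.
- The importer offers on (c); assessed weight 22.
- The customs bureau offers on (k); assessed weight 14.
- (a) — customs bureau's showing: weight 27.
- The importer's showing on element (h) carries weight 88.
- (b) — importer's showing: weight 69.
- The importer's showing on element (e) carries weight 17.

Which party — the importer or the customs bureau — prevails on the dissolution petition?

customs bureau

— Issue I —
Stage I.1 (importer, a more-likely-than-not showing, weight is at least 55): (a) net 92−27=65 ≥ 55 — meets; (b) net 69−6=63 ≥ 55 — meets.
  The importer carries Stage I.1; the customs bureau now bears the burden.
Stage I.2 (customs bureau, a more-likely-than-not showing, weight is at least 55): (c) net 84−22=62 ≥ 55 — meets; (d) 61 ≥ 55 — meets.
  Stage I.2 carried; the burden remains with the customs bureau.
Stage I.3 (customs bureau, a more-likely-than-not showing, weight is at least 55): (e) net 77−17=60 ≥ 55 — meets; (f) net 68−5=63 ≥ 55 — meets.
  The customs bureau carries the last stage.
With every stage satisfied, the customs bureau prevails on this issue.
— Issue II —
Stage II.1 (importer, a clear and cogent showing, weight is at least 80): (g) net 89−3=86 ≥ 80 — meets; (h) net 88−5=83 ≥ 80 — meets.
  Stage II.1 carried; the burden remains with the importer.
Stage II.2 (importer, a more-likely-than-not showing, weight exceeds 50): (i) 53 > 50 — meets.
  Stage II.2 carried; the burden shifts to the customs bureau.
Stage II.3 (customs bureau, a prima facie showing, weight exceeds 14): (j) 14 ≤ 14 — fails; (k) 14 ≤ 14 — fails.
  The customs bureau does not carry Stage II.3.
So the importer prevails on this issue.
Per-issue: Issue I → customs bureau; Issue II → importer. The importer must prevail on every issue; overall, the customs bureau prevails.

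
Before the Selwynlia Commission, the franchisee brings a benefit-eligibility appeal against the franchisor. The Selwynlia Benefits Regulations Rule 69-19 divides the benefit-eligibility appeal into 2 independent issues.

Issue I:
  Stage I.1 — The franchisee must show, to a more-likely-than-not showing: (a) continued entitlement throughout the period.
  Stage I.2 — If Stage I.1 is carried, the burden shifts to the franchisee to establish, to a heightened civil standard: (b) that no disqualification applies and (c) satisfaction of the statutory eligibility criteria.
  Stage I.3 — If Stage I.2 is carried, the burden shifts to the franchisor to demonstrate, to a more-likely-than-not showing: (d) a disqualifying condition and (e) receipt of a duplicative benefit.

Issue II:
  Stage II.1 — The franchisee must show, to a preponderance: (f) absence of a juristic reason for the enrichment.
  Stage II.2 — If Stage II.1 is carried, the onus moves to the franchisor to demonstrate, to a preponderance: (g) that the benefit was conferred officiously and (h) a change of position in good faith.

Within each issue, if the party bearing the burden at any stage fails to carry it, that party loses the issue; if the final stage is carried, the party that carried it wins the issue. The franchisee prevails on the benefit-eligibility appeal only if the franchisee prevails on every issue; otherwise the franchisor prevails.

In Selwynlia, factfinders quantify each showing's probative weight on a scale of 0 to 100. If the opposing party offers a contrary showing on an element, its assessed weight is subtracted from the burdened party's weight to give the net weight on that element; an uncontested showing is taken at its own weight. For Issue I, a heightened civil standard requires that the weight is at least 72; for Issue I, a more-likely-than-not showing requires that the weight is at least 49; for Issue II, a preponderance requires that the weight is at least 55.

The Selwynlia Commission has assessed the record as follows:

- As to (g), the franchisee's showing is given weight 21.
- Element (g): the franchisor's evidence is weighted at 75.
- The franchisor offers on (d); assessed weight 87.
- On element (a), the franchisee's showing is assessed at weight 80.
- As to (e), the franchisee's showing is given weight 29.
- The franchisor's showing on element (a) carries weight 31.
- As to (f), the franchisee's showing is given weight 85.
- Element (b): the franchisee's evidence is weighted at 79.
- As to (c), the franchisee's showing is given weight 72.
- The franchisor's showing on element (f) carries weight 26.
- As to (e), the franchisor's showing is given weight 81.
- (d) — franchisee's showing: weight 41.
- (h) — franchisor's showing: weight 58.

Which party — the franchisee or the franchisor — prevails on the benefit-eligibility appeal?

— Issue I —
At Stage I.1 the franchisee must meet a more-likely-than-not showing (weight is at least 49): on (a) the weight is 80 less the opposing 31 gives net 49, ≥ 49, so (a) meets the standard.
  Stage I.1 carried; the burden remains with the franchisee.
At Stage I.2 the franchisee must meet a heightened civil standard (weight is at least 72): on (b) the weight is 79, ≥ 72, so (b) meets the standard; on (c) the weight is 72, which does reach 72, so (c) meets the standard.
  Stage I.2 carried; the burden shifts to the franchisor.
At Stage I.3 the franchisor must meet a more-likely-than-not showing (weight is at least 49): on (d) the weight is 87 less the opposing 41 gives net 46, < 49, so (d) does not meet the standard; on (e) the weight is 81 less the opposing 29 gives net 52, which does reach 49, so (e) meets the standard.
  Not every element is met, so the franchisor fails to carry Stage I.3.
So the franchisee prevails on this issue.
— Issue II —
At Stage II.1 the franchisee must meet a preponderance (weight is at least 55): on (f) the weight is 85 less the opposing 26 gives net 59, which does reach 55, so (f) meets the standard.
  Stage II.1 is satisfied; the onus moves to the franchisor.
At Stage II.2 the franchisor must meet a preponderance (weight is at least 55): on (g) the weight is 75 less the opposing 21 gives net 54, which does not reach 55, so (g) does not meet the standard; on (h) the weight is 58, ≥ 55, so (h) meets the standard.
  Not every element is met, so the franchisor fails to carry Stage II.2.
The analysis ends at Stage II.2; the franchisee prevails on this issue.
Per-issue: Issue I → franchisee; Issue II → franchisee. The franchisee must prevail on every issue; overall, the franchisee prevails.

franchisee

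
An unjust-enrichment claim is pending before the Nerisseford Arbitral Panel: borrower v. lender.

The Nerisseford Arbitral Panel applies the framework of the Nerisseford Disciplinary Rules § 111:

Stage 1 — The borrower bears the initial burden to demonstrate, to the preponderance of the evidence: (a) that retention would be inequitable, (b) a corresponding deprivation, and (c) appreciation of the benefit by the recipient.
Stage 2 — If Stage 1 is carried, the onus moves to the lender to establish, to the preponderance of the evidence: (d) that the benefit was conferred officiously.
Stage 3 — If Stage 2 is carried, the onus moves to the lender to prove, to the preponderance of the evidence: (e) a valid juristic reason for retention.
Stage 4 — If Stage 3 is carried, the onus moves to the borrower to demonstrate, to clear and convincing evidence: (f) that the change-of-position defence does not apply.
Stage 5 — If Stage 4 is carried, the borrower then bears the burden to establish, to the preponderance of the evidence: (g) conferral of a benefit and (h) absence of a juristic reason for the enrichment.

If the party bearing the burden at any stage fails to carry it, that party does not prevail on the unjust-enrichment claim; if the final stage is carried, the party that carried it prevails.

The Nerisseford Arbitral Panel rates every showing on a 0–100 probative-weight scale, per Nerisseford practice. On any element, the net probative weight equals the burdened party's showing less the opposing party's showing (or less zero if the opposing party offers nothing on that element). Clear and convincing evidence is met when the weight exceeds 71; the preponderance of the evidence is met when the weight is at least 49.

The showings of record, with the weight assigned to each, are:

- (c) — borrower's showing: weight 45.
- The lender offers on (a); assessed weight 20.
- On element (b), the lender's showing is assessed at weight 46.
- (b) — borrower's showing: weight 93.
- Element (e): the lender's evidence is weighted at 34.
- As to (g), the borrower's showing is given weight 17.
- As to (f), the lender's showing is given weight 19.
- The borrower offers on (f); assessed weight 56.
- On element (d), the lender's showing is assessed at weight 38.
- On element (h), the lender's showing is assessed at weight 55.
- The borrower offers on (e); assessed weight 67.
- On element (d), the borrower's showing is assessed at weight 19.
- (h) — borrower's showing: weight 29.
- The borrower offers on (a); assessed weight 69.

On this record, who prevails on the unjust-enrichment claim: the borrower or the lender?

lender

At Stage 1 the borrower must meet the preponderance of the evidence (weight is at least 49): on (a) the weight is 69 less the opposing 20 gives net 49, which does reach 49, so (a) meets the standard; on (b) the weight is 93 less the opposing 46 gives net 47, which does not reach 49, so (b) does not meet the standard; on (c) the weight is 45, < 49, so (c) does not meet the standard.
  Not every element is met, so the borrower fails to carry Stage 1.
So the lender prevails.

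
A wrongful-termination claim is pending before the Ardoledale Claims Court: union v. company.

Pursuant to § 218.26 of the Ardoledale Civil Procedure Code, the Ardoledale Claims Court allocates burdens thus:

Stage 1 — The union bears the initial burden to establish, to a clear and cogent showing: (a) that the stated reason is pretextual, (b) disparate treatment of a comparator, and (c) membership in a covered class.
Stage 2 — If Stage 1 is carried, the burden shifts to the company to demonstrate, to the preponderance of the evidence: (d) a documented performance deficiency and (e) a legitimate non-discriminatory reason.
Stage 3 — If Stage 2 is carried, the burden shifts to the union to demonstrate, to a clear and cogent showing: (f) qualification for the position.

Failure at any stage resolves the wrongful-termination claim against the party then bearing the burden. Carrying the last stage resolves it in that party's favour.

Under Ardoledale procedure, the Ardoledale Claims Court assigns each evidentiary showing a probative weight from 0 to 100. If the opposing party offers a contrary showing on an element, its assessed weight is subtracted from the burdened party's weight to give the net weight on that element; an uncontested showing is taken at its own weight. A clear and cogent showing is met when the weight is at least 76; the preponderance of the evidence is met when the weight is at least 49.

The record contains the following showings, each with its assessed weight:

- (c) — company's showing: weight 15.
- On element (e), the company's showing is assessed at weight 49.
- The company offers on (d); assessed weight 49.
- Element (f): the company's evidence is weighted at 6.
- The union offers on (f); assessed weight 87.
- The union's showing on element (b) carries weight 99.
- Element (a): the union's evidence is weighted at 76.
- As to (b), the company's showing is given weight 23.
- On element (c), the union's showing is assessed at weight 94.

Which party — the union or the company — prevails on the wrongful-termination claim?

At Stage 1 the union must meet a clear and cogent showing (weight is at least 76): on (a) the weight is 76, which does reach 76, so (a) meets the standard; on (b) the weight is 99 less the opposing 23 gives net 76, which does reach 76, so (b) meets the standard; on (c) the weight is 94 less the opposing 15 gives net 79, which does reach 76, so (c) meets the standard.
  Stage 1 is satisfied; the onus moves to the company.
At Stage 2 the company must meet the preponderance of the evidence (weight is at least 49): on (d) the weight is 49, ≥ 49, so (d) meets the standard; on (e) the weight is 49, ≥ 49, so (e) meets the standard.
  Stage 2 is satisfied; the onus moves to the union.
At Stage 3 the union must meet a clear and cogent showing (weight is at least 76): on (f) the weight is 87 less the opposing 6 gives net 81, ≥ 76, so (f) meets the standard.
  All elements met at the final stage.
Every stage carried; the union prevails.

union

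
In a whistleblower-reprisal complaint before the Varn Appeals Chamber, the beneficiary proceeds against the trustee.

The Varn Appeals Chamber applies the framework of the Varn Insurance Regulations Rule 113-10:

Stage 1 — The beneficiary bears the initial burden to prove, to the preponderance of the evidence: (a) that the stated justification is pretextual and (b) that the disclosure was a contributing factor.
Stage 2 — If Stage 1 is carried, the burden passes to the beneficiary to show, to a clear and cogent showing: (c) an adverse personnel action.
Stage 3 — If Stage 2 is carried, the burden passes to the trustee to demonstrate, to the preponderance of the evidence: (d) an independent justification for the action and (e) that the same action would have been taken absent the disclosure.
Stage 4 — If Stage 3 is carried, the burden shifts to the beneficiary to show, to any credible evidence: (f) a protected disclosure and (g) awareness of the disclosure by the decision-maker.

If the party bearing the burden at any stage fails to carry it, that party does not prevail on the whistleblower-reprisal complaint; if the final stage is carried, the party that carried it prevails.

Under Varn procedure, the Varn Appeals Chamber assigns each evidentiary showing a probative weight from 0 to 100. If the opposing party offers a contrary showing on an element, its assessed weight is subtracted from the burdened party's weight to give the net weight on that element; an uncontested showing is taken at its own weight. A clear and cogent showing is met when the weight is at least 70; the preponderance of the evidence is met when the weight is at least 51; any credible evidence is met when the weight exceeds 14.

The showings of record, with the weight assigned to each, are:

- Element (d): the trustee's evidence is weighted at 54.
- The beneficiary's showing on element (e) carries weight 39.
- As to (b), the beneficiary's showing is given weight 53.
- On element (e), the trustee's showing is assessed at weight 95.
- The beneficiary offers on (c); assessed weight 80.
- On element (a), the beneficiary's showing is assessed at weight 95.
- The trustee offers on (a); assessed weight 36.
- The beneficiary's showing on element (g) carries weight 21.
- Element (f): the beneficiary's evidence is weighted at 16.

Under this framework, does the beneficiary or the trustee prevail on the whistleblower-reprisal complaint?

Stage 1 — burden on beneficiary; standard: the preponderance of the evidence (weight is at least 51).
    (a): 95 − 36 = 59 ≥ 51 [met]
    (b): 53 ≥ 51 [met]
  Stage 1 is satisfied; the beneficiary continues to bear the burden.
Stage 2 — burden on beneficiary; standard: a clear and cogent showing (weight is at least 70).
    (c): 80 ≥ 70 [met]
  All elements met. The burden passes to the trustee.
Stage 3 — burden on trustee; standard: the preponderance of the evidence (weight is at least 51).
    (d): 54 ≥ 51 [met]
    (e): 95 − 39 = 56 ≥ 51 [met]
  Stage 3 is satisfied; the onus moves to the beneficiary.
Stage 4 — burden on beneficiary; standard: any credible evidence (weight exceeds 14).
    (f): 16 > 14 [met]
    (g): 21 > 14 [met]
  Stage 4 carried; the final stage is satisfied.
All stages carried — the beneficiary prevails.

beneficiary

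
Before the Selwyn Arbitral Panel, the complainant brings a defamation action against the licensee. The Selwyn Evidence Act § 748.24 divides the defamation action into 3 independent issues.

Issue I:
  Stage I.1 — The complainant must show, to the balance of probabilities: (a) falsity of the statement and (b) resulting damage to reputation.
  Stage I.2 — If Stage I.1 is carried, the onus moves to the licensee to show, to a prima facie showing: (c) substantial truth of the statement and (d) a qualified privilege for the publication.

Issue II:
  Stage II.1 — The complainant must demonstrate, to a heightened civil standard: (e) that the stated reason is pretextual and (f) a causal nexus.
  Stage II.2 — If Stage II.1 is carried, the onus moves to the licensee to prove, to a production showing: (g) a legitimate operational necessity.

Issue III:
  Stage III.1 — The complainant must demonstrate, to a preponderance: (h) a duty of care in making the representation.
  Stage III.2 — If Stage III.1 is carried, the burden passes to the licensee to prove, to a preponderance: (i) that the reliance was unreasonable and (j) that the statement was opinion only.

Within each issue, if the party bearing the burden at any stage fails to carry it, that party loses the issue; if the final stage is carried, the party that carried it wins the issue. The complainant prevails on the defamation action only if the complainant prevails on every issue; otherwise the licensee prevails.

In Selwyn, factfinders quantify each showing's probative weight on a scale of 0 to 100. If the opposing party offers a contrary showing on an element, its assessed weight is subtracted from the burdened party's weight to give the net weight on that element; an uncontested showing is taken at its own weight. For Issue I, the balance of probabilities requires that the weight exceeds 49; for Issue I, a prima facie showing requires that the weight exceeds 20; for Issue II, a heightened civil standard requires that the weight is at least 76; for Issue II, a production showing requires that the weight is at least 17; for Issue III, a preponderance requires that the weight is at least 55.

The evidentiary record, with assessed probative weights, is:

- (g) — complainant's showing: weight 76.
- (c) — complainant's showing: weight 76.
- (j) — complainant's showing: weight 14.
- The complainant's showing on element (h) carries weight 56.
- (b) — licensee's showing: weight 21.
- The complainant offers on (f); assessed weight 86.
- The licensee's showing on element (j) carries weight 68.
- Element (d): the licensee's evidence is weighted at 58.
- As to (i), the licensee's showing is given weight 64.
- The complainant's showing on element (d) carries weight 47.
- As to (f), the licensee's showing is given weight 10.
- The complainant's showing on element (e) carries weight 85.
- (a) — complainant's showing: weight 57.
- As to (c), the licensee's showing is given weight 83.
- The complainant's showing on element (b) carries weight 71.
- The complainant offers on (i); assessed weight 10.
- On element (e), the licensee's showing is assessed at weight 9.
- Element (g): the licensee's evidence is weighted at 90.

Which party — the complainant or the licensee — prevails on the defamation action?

— Issue I —
At Stage I.1 the complainant must meet the balance of probabilities (weight exceeds 49): on (a) the weight is 57, > 49, so (a) meets the standard; on (b) the weight is 71 less the opposing 21 gives net 50, > 49, so (b) meets the standard.
  All elements met. The burden passes to the licensee.
At Stage I.2 the licensee must meet a prima facie showing (weight exceeds 20): on (c) the weight is 83 less the opposing 76 gives net 7, ≤ 20, so (c) does not meet the standard; on (d) the weight is 58 less the opposing 47 gives net 11, which does not exceed 20, so (d) does not meet the standard.
  Not every element is met, so the licensee fails to carry Stage I.2.
The analysis ends at Stage I.2; the complainant prevails on this issue.
— Issue II —
Stage II.1 (complainant, a heightened civil standard, weight is at least 76): (e) net 85−9=76 ≥ 76 — meets; (f) net 86−10=76 ≥ 76 — meets.
  Stage II.1 carried; the burden shifts to the licensee.
Stage II.2 (licensee, a production showing, weight is at least 17): (g) net 90−76=14 < 17 — fails.
  Not every element is met, so the licensee fails to carry Stage II.2.
The analysis ends at Stage II.2; the complainant prevails on this issue.
— Issue III —
Stage III.1 (complainant, a preponderance, weight is at least 55): (h) 56 ≥ 55 — meets.
  All elements met. The burden passes to the licensee.
Stage III.2 (licensee, a preponderance, weight is at least 55): (i) net 64−10=54 < 55 — fails; (j) net 68−14=54 < 55 — fails.
  The licensee does not carry Stage III.2.
The analysis ends at Stage III.2; the complainant prevails on this issue.
Per-issue: Issue I → complainant; Issue II → complainant; Issue III → complainant. The complainant must prevail on every issue; overall, the complainant prevails.

complainant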